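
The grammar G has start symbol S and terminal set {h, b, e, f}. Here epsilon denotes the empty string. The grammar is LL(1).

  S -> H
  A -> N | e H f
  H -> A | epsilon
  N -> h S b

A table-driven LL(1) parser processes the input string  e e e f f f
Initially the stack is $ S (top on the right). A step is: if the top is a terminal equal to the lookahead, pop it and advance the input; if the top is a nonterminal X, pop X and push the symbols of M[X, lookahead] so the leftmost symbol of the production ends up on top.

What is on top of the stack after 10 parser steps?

      Stack        Input          Action
   1  $ S          e e e f f f $  expand S -> H
   2  $ H          e e e f f f $  expand H -> A
   3  $ A          e e e f f f $  expand A -> e H f
   4  $ f H e      e e e f f f $  match e
   5  $ f H        e e f f f $    expand H -> A
   6  $ f A        e e f f f $    expand A -> e H f
   7  $ f f H e    e e f f f $    match e
   8  $ f f H      e f f f $      expand H -> A
   9  $ f f A      e f f f $      expand A -> e H f
  10  $ f f f H e  e f f f $      match e
Stack after step 10: $ f f f H (top = H).

H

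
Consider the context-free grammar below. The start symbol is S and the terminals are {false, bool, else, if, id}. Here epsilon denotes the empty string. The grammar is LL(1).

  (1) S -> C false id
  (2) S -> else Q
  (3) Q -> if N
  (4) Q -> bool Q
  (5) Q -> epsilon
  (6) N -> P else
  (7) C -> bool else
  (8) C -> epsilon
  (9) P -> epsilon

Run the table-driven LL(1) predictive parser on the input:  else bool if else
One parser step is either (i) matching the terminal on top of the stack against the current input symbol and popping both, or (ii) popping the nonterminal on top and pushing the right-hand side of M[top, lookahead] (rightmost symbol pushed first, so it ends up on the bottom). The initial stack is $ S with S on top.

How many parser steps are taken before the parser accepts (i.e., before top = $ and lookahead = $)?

     Stack     Input                Action
  1  $ S       else bool if else $  expand S -> else Q
  2  $ Q else  else bool if else $  match else
  3  $ Q       bool if else $       expand Q -> bool Q
  4  $ Q bool  bool if else $       match bool
  5  $ Q       if else $            expand Q -> if N
  6  $ N if    if else $            match if
  7  $ N       else $               expand N -> P else
  8  $ else P  else $               expand P -> epsilon
  9  $ else    else $               match else
Accept reached after 9 steps.

9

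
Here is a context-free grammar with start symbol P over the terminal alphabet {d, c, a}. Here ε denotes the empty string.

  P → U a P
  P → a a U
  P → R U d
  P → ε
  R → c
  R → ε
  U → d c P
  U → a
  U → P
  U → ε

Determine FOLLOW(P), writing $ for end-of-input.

FIRST(R): from R→c we get {c}; from R→ε we get {ε}. So FIRST(R) = {ε, c}.
FIRST(P): from P→U a P we get {a, c, d}; from P→a a U we get {a}; from P→R U d we get {a, c, d}; from P→ε we get {ε}. So FIRST(P) = {ε, a, c, d}.
FIRST(U): from U→d c P we get {d}; from U→a we get {a}; from U→P we get {ε, a, c, d}; from U→ε we get {ε}. So FIRST(U) = {ε, a, c, d}.
FOLLOW(P) includes $ since P is the start symbol.
FOLLOW(R): in P→R U d, R is followed by U d with FIRST {a, c, d}. Thus FOLLOW(R) = {a, c, d}.
FOLLOW(P): in P→U a P, the suffix after P is empty (adds nothing new); in U→d c P, the suffix after P is empty, so FOLLOW(P) ⊇ FOLLOW(U) = {$, a, d}; in U→P, the suffix after P is empty, so FOLLOW(P) ⊇ FOLLOW(U) = {$, a, d}. Thus FOLLOW(P) = {$, a, d}.
FOLLOW(U): in P→U a P, U is followed by a P with FIRST {a}; in P→a a U, the suffix after U is empty, so FOLLOW(U) ⊇ FOLLOW(P) = {$, a, d}; in P→R U d, U is followed by d with FIRST {d}. Thus FOLLOW(U) = {$, a, d}.

{$, a, d}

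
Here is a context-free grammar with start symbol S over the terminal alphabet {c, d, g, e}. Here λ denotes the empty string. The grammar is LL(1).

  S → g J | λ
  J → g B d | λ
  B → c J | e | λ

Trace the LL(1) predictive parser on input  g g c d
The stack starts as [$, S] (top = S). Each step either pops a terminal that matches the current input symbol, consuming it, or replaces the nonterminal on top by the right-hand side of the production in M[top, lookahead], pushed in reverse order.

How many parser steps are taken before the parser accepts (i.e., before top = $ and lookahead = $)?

     Stack    Input      Action
  1  $ S      g g c d $  expand S → g J
  2  $ J g    g g c d $  match g
  3  $ J      g c d $    expand J → g B d
  4  $ d B g  g c d $    match g
  5  $ d B    c d $      expand B → c J
  6  $ d J c  c d $      match c
  7  $ d J    d $        expand J → λ
  8  $ d      d $        match d
Accept reached after 8 steps.

8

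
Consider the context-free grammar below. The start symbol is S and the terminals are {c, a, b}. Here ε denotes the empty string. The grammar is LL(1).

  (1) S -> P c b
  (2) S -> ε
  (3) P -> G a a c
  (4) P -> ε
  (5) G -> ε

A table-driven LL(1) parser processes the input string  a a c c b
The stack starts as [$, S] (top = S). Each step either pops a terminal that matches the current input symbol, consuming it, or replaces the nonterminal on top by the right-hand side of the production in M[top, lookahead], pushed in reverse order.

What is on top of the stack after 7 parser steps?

step 1: stack=$ S  input=a a c c b $  — expand S -> P c b
step 2: stack=$ b c P  input=a a c c b $  — expand P -> G a a c
step 3: stack=$ b c c a a G  input=a a c c b $  — expand G -> ε
step 4: stack=$ b c c a a  input=a a c c b $  — match a
step 5: stack=$ b c c a  input=a c c b $  — match a
step 6: stack=$ b c c  input=c c b $  — match c
step 7: stack=$ b c  input=c b $  — match c
Stack after step 7: $ b (top = b).

b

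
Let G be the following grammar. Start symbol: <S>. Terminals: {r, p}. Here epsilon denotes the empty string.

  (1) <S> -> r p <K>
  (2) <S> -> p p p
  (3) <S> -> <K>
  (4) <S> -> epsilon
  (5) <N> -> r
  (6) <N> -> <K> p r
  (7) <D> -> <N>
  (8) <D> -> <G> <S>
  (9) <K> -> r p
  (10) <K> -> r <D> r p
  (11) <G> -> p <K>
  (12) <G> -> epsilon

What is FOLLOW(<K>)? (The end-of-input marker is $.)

{$, p, r}

FIRST(<K>) = {r}
FIRST(<G>) = {epsilon, p}
FIRST(<S>) = {epsilon, p, r}  (via <K>)
FIRST(<N>) = {r}  (via <K> p r)
FIRST(<D>) = {epsilon, p, r}  (via <N>, <G> <S>)
FOLLOW(<S>) includes $ since <S> is the start symbol.
FOLLOW(<D>): in <K>->r <D> r p, <D> is followed by r p with FIRST {r}. Thus FOLLOW(<D>) = {r}.
FOLLOW(<S>): in <D>-><G> <S>, the suffix after <S> is empty, so FOLLOW(<S>) ⊇ FOLLOW(<D>) = {r}. Thus FOLLOW(<S>) = {$, r}.
FOLLOW(<N>): in <D>-><N>, the suffix after <N> is empty, so FOLLOW(<N>) ⊇ FOLLOW(<D>) = {r}. Thus FOLLOW(<N>) = {r}.
FOLLOW(<G>): in <D>-><G> <S>, <G> is followed by <S> with FIRST {epsilon, p, r}; in <D>-><G> <S>, the suffix after <G> is nullable, so FOLLOW(<G>) ⊇ FOLLOW(<D>) = {r}. Thus FOLLOW(<G>) = {p, r}.
FOLLOW(<K>): in <S>->r p <K>, the suffix after <K> is empty, so FOLLOW(<K>) ⊇ FOLLOW(<S>) = {$, r}; in <S>-><K>, the suffix after <K> is empty, so FOLLOW(<K>) ⊇ FOLLOW(<S>) = {$, r}; in <N>-><K> p r, <K> is followed by p r with FIRST {p}; in <G>->p <K>, the suffix after <K> is empty, so FOLLOW(<K>) ⊇ FOLLOW(<G>) = {p, r}. Thus FOLLOW(<K>) = {$, p, r}.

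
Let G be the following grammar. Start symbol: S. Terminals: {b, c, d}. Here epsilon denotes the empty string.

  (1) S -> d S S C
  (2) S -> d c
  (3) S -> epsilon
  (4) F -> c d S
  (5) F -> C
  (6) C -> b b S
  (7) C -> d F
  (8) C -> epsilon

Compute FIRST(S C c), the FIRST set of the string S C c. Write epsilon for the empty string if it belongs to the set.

{b, c, d}

FIRST(S): from S->d S S C we get {d}; from S->d c we get {d}; from S->epsilon we get {epsilon}. So FIRST(S) = {epsilon, d}.
FIRST(C): from C->b b S we get {b}; from C->d F we get {d}; from C->epsilon we get {epsilon}. So FIRST(C) = {epsilon, b, d}.
FIRST(F): from F->c d S we get {c}; from F->C we get {epsilon, b, d}. So FIRST(F) = {epsilon, b, c, d}.
FIRST(S C c): take FIRST of each symbol in turn, carrying on past any symbol whose FIRST contains epsilon; result {b, c, d}.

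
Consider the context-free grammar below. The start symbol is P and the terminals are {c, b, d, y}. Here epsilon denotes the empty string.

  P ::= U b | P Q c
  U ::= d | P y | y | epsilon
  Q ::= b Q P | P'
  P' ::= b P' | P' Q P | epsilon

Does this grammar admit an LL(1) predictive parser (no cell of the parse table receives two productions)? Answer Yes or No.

FIRST(P) = {b, d, y}
FIRST(U) = {epsilon, b, d, y}
FIRST(Q) = {epsilon, b, d, y}
FIRST(P') = {epsilon, b, d, y}
FOLLOW(P) = {$, b, c, d, y}
FOLLOW(U) = {b}
FOLLOW(Q) = {b, c, d, y}
FOLLOW(P') = {b, c, d, y}
Cell M[P, b] receives both P ::= U b and P ::= P Q c — the grammar is not LL(1).

No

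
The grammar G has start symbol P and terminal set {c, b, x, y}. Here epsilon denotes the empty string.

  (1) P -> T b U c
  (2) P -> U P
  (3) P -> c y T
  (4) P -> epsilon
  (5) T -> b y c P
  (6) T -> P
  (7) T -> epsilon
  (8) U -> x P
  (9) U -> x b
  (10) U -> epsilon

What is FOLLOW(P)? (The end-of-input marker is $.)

{$, b, c, x}

FIRST(U): from U->x P we get {x}; from U->x b we get {x}; from U->epsilon we get {epsilon}. So FIRST(U) = {epsilon, x}.
FIRST(P): from P->T b U c we get {b, c, x}; from P->U P we get {epsilon, b, c, x}; from P->c y T we get {c}; from P->epsilon we get {epsilon}. So FIRST(P) = {epsilon, b, c, x}.
FIRST(T): from T->b y c P we get {b}; from T->P we get {epsilon, b, c, x}; from T->epsilon we get {epsilon}. So FIRST(T) = {epsilon, b, c, x}.
FOLLOW(P) includes $ since P is the start symbol.
FOLLOW(P): in P->U P, the suffix after P is empty (adds nothing new); in T->b y c P, the suffix after P is empty, so FOLLOW(P) ⊇ FOLLOW(T) = {$, b, c, x}; in T->P, the suffix after P is empty, so FOLLOW(P) ⊇ FOLLOW(T) = {$, b, c, x}; in U->x P, the suffix after P is empty, so FOLLOW(P) ⊇ FOLLOW(U) = {$, b, c, x}. Thus FOLLOW(P) = {$, b, c, x}.
FOLLOW(T): in P->T b U c, T is followed by b U c with FIRST {b}; in P->c y T, the suffix after T is empty, so FOLLOW(T) ⊇ FOLLOW(P) = {$, b, c, x}. Thus FOLLOW(T) = {$, b, c, x}.
FOLLOW(U): in P->T b U c, U is followed by c with FIRST {c}; in P->U P, U is followed by P with FIRST {epsilon, b, c, x}; in P->U P, the suffix after U is nullable, so FOLLOW(U) ⊇ FOLLOW(P) = {$, b, c, x}. Thus FOLLOW(U) = {$, b, c, x}.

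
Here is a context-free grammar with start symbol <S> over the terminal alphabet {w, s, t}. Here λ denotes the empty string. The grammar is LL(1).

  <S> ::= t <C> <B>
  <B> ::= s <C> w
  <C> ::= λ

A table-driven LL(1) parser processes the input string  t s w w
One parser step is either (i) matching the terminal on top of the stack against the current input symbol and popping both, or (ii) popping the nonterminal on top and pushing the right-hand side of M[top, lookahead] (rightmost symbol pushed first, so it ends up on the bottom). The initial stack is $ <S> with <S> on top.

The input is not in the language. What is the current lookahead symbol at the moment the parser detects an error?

     Stack        Input      Action
  1  $ <S>        t s w w $  expand <S> ::= t <C> <B>
  2  $ <B> <C> t  t s w w $  match t
  3  $ <B> <C>    s w w $    expand <C> ::= λ
  4  $ <B>        s w w $    expand <B> ::= s <C> w
  5  $ w <C> s    s w w $    match s
  6  $ w <C>      w w $      expand <C> ::= λ
  7  $ w          w w $      match w
  8  $            w $        error: stack empty but input remains

w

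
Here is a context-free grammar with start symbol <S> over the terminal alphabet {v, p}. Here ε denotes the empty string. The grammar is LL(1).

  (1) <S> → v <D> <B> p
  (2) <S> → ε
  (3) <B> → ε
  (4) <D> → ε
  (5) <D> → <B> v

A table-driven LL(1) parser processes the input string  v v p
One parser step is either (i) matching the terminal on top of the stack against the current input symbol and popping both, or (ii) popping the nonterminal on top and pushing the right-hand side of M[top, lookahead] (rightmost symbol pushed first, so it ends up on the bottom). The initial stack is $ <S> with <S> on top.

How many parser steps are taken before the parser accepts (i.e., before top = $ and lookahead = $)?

     Stack          Input    Action
  1  $ <S>          v v p $  expand <S> → v <D> <B> p
  2  $ p <B> <D> v  v v p $  match v
  3  $ p <B> <D>    v p $    expand <D> → <B> v
  4  $ p <B> v <B>  v p $    expand <B> → ε
  5  $ p <B> v      v p $    match v
  6  $ p <B>        p $      expand <B> → ε
  7  $ p            p $      match p
Accept reached after 7 steps.

7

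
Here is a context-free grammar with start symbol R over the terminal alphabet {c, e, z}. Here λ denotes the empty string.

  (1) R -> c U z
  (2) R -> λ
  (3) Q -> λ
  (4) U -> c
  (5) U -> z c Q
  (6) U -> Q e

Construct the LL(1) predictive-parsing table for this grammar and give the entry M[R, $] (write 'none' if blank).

FIRST(R): from R->c U z we get {c}; from R->λ we get {λ}. So FIRST(R) = {λ, c}.
FIRST(Q): from Q->λ we get {λ}. So FIRST(Q) = {λ}.
FIRST(U): from U->c we get {c}; from U->z c Q we get {z}; from U->Q e we get {e}. So FIRST(U) = {c, e, z}.
FOLLOW(R) includes $ since R is the start symbol.
FOLLOW(R): R appears on no right-hand side. Thus FOLLOW(R) = {$}.
For R -> c U z: FIRST(c U z) = {c}, so it goes in M[R, t] for t ∈ {c}.
For R -> λ: FIRST(λ) = {λ}, so it goes in M[R, t] for t ∈ {}; since λ ∈ FIRST, also for every t ∈ FOLLOW(R) = {$}.

R -> λ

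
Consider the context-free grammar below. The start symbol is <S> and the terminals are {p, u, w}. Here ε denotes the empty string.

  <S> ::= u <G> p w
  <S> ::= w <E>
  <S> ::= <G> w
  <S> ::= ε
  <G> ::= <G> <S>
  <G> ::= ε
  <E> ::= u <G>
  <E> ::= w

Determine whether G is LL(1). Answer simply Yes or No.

FIRST(<S>) = {ε, u, w}
FIRST(<G>) = {ε, u, w}
FIRST(<E>) = {u, w}
FOLLOW(<S>) = {$, p, u, w}
FOLLOW(<G>) = {$, p, u, w}
FOLLOW(<E>) = {$, p, u, w}
Cell M[<G>, $] receives both <G> ::= <G> <S> and <G> ::= ε — the grammar is not LL(1).

No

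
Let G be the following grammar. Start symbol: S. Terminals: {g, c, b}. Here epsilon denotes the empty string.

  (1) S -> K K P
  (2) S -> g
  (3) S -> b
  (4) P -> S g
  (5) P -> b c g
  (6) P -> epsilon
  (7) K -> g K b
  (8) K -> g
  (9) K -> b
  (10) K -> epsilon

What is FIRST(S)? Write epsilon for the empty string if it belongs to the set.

{epsilon, b, g}

FIRST(K): from K->g K b we get {g}; from K->g we get {g}; from K->b we get {b}; from K->epsilon we get {epsilon}. So FIRST(K) = {epsilon, b, g}.
FIRST(S): from S->K K P we get {epsilon, b, g}; from S->g we get {g}; from S->b we get {b}. So FIRST(S) = {epsilon, b, g}.
FIRST(P): from P->S g we get {b, g}; from P->b c g we get {b}; from P->epsilon we get {epsilon}. So FIRST(P) = {epsilon, b, g}.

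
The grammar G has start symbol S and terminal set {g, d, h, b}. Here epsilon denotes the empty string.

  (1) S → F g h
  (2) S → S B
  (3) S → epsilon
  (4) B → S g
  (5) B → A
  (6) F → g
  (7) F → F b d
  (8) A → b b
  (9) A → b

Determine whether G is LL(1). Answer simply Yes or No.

No

FIRST(S) = {epsilon, b, g}
FIRST(B) = {b, g}
FIRST(F) = {g}
FIRST(A) = {b}
FOLLOW(S) = {$, b, g}
FOLLOW(B) = {$, b, g}
FOLLOW(F) = {b, g}
FOLLOW(A) = {$, b, g}
Cell M[A, b] receives both A → b b and A → b — the grammar is not LL(1).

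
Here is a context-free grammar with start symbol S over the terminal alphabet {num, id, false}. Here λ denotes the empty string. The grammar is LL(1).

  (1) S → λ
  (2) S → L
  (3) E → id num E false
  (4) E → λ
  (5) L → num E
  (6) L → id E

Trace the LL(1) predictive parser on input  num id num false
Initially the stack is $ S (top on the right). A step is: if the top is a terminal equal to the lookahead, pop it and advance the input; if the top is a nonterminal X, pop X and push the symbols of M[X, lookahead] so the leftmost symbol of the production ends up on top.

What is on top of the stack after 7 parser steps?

step 1: stack=$ S  input=num id num false $  — expand S → L
step 2: stack=$ L  input=num id num false $  — expand L → num E
step 3: stack=$ E num  input=num id num false $  — match num
step 4: stack=$ E  input=id num false $  — expand E → id num E false
step 5: stack=$ false E num id  input=id num false $  — match id
step 6: stack=$ false E num  input=num false $  — match num
step 7: stack=$ false E  input=false $  — expand E → λ
Stack after step 7: $ false (top = false).

false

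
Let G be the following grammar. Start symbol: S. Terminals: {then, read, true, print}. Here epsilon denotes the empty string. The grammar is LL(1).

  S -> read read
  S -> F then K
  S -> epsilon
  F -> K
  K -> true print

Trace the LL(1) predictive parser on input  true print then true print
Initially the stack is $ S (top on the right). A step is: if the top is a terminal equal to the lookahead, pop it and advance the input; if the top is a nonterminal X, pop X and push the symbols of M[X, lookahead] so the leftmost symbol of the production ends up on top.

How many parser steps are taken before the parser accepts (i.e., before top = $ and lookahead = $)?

     Stack                Input                         Action
  1  $ S                  true print then true print $  expand S -> F then K
  2  $ K then F           true print then true print $  expand F -> K
  3  $ K then K           true print then true print $  expand K -> true print
  4  $ K then print true  true print then true print $  match true
  5  $ K then print       print then true print $       match print
  6  $ K then             then true print $             match then
  7  $ K                  true print $                  expand K -> true print
  8  $ print true         true print $                  match true
  9  $ print              print $                       match print
Accept reached after 9 steps.

9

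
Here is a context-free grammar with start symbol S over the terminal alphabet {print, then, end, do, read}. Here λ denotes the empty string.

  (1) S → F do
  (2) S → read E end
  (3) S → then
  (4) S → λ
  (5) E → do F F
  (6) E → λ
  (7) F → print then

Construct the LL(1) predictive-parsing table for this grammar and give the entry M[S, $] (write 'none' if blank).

S → λ

FIRST(E): from E→do F F we get {do}; from E→λ we get {λ}. So FIRST(E) = {λ, do}.
FIRST(F): from F→print then we get {print}. So FIRST(F) = {print}.
FIRST(S): from S→F do we get {print}; from S→read E end we get {read}; from S→then we get {then}; from S→λ we get {λ}. So FIRST(S) = {λ, print, read, then}.
FOLLOW(S) includes $ since S is the start symbol.
FOLLOW(S): S appears on no right-hand side. Thus FOLLOW(S) = {$}.
For S → F do: FIRST(F do) = {print}, so it goes in M[S, t] for t ∈ {print}.
For S → read E end: FIRST(read E end) = {read}, so it goes in M[S, t] for t ∈ {read}.
For S → then: FIRST(then) = {then}, so it goes in M[S, t] for t ∈ {then}.
For S → λ: FIRST(λ) = {λ}, so it goes in M[S, t] for t ∈ {}; since λ ∈ FIRST, also for every t ∈ FOLLOW(S) = {$}.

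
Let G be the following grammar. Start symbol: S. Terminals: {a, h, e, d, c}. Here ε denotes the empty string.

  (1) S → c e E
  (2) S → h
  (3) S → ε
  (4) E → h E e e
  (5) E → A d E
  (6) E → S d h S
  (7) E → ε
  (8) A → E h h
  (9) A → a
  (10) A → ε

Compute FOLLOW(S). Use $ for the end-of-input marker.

{$, d, e, h}

FIRST(S) = {ε, c, h}
FIRST(E) = {ε, a, c, d, h}  (via A d E, S d h S)
FIRST(A) = {ε, a, c, d, h}  (via E h h)
FOLLOW(S) includes $ since S is the start symbol.
FOLLOW(A): in E→A d E, A is followed by d E with FIRST {d}. Thus FOLLOW(A) = {d}.
FOLLOW(S): in E→S d h S (occurrence 1), S is followed by d h S with FIRST {d}; in E→S d h S (occurrence 2), the suffix after S is empty, so FOLLOW(S) ⊇ FOLLOW(E) = {$, d, e, h}. Thus FOLLOW(S) = {$, d, e, h}.
FOLLOW(E): in S→c e E, the suffix after E is empty, so FOLLOW(E) ⊇ FOLLOW(S) = {$, d, e, h}; in E→h E e e, E is followed by e e with FIRST {e}; in E→A d E, the suffix after E is empty (adds nothing new); in A→E h h, E is followed by h h with FIRST {h}. Thus FOLLOW(E) = {$, d, e, h}.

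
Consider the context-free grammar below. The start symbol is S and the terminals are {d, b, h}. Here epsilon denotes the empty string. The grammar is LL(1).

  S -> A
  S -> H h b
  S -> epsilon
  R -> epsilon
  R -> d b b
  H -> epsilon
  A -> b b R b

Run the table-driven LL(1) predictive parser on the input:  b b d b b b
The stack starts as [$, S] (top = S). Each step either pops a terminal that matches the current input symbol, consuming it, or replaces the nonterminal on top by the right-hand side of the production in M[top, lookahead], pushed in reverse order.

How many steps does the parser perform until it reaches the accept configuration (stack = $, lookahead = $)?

9

     Stack      Input          Action
  1  $ S        b b d b b b $  expand S -> A
  2  $ A        b b d b b b $  expand A -> b b R b
  3  $ b R b b  b b d b b b $  match b
  4  $ b R b    b d b b b $    match b
  5  $ b R      d b b b $      expand R -> d b b
  6  $ b b b d  d b b b $      match d
  7  $ b b b    b b b $        match b
  8  $ b b      b b $          match b
  9  $ b        b $            match b
Accept reached after 9 steps.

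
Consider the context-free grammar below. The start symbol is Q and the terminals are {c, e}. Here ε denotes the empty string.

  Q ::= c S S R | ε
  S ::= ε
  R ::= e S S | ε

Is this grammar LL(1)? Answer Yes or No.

FIRST(Q) = {ε, c}
FIRST(S) = {ε}
FIRST(R) = {ε, e}
FOLLOW(Q) = {$}
FOLLOW(S) = {$, e}
FOLLOW(R) = {$}
Each cell of M receives at most one production.

Yes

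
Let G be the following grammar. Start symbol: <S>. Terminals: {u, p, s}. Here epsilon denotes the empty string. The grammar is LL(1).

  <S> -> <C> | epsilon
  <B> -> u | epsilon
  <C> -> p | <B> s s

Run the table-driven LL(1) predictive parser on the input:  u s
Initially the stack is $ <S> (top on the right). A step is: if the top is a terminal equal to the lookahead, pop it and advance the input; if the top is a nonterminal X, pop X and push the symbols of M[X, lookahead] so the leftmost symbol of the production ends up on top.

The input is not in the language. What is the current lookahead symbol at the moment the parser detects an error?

step 1: stack=$ <S>  input=u s $  — expand <S> -> <C>
step 2: stack=$ <C>  input=u s $  — expand <C> -> <B> s s
step 3: stack=$ s s <B>  input=u s $  — expand <B> -> u
step 4: stack=$ s s u  input=u s $  — match u
step 5: stack=$ s s  input=s $  — match s
step 6: stack=$ s  input=$  — error: top is terminal s but lookahead is $

$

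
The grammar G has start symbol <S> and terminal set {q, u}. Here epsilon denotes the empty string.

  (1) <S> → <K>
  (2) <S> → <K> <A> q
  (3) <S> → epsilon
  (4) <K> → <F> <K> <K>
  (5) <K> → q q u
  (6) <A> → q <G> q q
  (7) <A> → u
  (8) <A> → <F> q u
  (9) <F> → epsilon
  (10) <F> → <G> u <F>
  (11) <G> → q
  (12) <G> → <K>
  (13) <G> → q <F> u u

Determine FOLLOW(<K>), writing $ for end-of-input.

FIRST(<S>) = {epsilon, q}  (via <K>, <K> <A> q)
FIRST(<K>) = {q}  (via <F> <K> <K>)
FIRST(<G>) = {q}  (via <K>)
FIRST(<F>) = {epsilon, q}  (via <G> u <F>)
FIRST(<A>) = {q, u}  (via <F> q u)
FOLLOW(<S>) includes $ since <S> is the start symbol.
FOLLOW(<S>): <S> appears on no right-hand side. Thus FOLLOW(<S>) = {$}.
FOLLOW(<A>): in <S>→<K> <A> q, <A> is followed by q with FIRST {q}. Thus FOLLOW(<A>) = {q}.
FOLLOW(<F>): in <K>→<F> <K> <K>, <F> is followed by <K> <K> with FIRST {q}; in <A>→<F> q u, <F> is followed by q u with FIRST {q}; in <F>→<G> u <F>, the suffix after <F> is empty (adds nothing new); in <G>→q <F> u u, <F> is followed by u u with FIRST {u}. Thus FOLLOW(<F>) = {q, u}.
FOLLOW(<G>): in <A>→q <G> q q, <G> is followed by q q with FIRST {q}; in <F>→<G> u <F>, <G> is followed by u <F> with FIRST {u}. Thus FOLLOW(<G>) = {q, u}.
FOLLOW(<K>): in <S>→<K>, the suffix after <K> is empty, so FOLLOW(<K>) ⊇ FOLLOW(<S>) = {$}; in <S>→<K> <A> q, <K> is followed by <A> q with FIRST {q, u}; in <K>→<F> <K> <K> (occurrence 1), <K> is followed by <K> with FIRST {q}; in <K>→<F> <K> <K> (occurrence 2), the suffix after <K> is empty (adds nothing new); in <G>→<K>, the suffix after <K> is empty, so FOLLOW(<K>) ⊇ FOLLOW(<G>) = {q, u}. Thus FOLLOW(<K>) = {$, q, u}.

{$, q, u}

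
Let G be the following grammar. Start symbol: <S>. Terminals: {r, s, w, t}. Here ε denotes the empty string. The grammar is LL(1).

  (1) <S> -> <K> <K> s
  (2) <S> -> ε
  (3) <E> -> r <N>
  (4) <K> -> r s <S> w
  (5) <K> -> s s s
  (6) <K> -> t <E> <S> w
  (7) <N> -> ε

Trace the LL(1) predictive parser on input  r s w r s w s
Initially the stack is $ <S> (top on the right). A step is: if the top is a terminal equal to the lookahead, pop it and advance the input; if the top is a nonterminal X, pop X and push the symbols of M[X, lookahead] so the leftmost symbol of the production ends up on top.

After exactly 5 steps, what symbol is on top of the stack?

step 1: stack=$ <S>  input=r s w r s w s $  — expand <S> -> <K> <K> s
step 2: stack=$ s <K> <K>  input=r s w r s w s $  — expand <K> -> r s <S> w
step 3: stack=$ s <K> w <S> s r  input=r s w r s w s $  — match r
step 4: stack=$ s <K> w <S> s  input=s w r s w s $  — match s
step 5: stack=$ s <K> w <S>  input=w r s w s $  — expand <S> -> ε
Stack after step 5: $ s <K> w (top = w).

w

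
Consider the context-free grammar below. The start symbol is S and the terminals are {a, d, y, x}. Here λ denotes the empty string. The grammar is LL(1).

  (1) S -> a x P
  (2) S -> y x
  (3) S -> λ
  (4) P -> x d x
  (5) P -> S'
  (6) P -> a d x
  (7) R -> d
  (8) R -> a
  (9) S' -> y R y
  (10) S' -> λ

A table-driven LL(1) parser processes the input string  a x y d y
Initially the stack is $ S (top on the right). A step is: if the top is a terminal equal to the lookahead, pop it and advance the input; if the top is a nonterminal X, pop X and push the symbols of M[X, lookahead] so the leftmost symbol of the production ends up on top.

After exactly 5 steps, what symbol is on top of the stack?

y

     Stack    Input        Action
  1  $ S      a x y d y $  expand S -> a x P
  2  $ P x a  a x y d y $  match a
  3  $ P x    x y d y $    match x
  4  $ P      y d y $      expand P -> S'
  5  $ S'     y d y $      expand S' -> y R y
Stack after step 5: $ y R y (top = y).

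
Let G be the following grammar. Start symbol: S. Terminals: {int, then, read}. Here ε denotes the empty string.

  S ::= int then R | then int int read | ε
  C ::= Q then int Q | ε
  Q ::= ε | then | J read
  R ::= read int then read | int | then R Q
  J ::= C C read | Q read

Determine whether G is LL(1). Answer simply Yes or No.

No

FIRST(S) = {ε, int, then}
FIRST(C) = {ε, read, then}
FIRST(Q) = {ε, read, then}
FIRST(R) = {int, read, then}
FIRST(J) = {read, then}
FOLLOW(S) = {$}
FOLLOW(C) = {read, then}
FOLLOW(Q) = {$, read, then}
FOLLOW(R) = {$, read, then}
FOLLOW(J) = {read}
Cell M[C, read] receives both C ::= Q then int Q and C ::= ε — the grammar is not LL(1).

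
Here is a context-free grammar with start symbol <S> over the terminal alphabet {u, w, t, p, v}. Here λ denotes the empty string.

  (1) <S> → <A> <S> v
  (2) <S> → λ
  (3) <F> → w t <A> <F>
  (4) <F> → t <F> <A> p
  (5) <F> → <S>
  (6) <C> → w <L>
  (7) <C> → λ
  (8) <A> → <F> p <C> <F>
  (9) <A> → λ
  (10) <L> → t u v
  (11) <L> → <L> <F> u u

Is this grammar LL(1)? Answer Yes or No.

FIRST(<S>) = {λ, p, t, v, w}
FIRST(<F>) = {λ, p, t, v, w}
FIRST(<C>) = {λ, w}
FIRST(<A>) = {λ, p, t, v, w}
FIRST(<L>) = {t}
FOLLOW(<S>) = {$, p, t, u, v, w}
FOLLOW(<F>) = {p, t, u, v, w}
FOLLOW(<C>) = {p, t, u, v, w}
FOLLOW(<A>) = {p, t, u, v, w}
FOLLOW(<L>) = {p, t, u, v, w}
Cell M[<A>, p] receives both <A> → <F> p <C> <F> and <A> → λ — the grammar is not LL(1).

No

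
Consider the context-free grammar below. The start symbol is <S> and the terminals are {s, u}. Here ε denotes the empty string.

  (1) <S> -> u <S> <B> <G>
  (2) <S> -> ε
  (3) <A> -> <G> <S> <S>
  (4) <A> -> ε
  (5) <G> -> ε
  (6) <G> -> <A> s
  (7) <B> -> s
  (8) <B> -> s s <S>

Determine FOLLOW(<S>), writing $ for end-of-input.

{$, s, u}

FIRST(<S>): from <S>->u <S> <B> <G> we get {u}; from <S>->ε we get {ε}. So FIRST(<S>) = {ε, u}.
FIRST(<B>): from <B>->s we get {s}; from <B>->s s <S> we get {s}. So FIRST(<B>) = {s}.
FIRST(<A>): from <A>-><G> <S> <S> we get {ε, s, u}; from <A>->ε we get {ε}. So FIRST(<A>) = {ε, s, u}.
FIRST(<G>): from <G>->ε we get {ε}; from <G>-><A> s we get {s, u}. So FIRST(<G>) = {ε, s, u}.
FOLLOW(<S>) includes $ since <S> is the start symbol.
FOLLOW(<A>): in <G>-><A> s, <A> is followed by s with FIRST {s}. Thus FOLLOW(<A>) = {s}.
FOLLOW(<S>): in <S>->u <S> <B> <G>, <S> is followed by <B> <G> with FIRST {s}; in <A>-><G> <S> <S> (occurrence 1), <S> is followed by <S> with FIRST {ε, u}; in <A>-><G> <S> <S> (occurrence 1), the suffix after <S> is nullable, so FOLLOW(<S>) ⊇ FOLLOW(<A>) = {s}; in <A>-><G> <S> <S> (occurrence 2), the suffix after <S> is empty, so FOLLOW(<S>) ⊇ FOLLOW(<A>) = {s}; in <B>->s s <S>, the suffix after <S> is empty, so FOLLOW(<S>) ⊇ FOLLOW(<B>) = {$, s, u}. Thus FOLLOW(<S>) = {$, s, u}.
FOLLOW(<G>): in <S>->u <S> <B> <G>, the suffix after <G> is empty, so FOLLOW(<G>) ⊇ FOLLOW(<S>) = {$, s, u}; in <A>-><G> <S> <S>, <G> is followed by <S> <S> with FIRST {ε, u}; in <A>-><G> <S> <S>, the suffix after <G> is nullable, so FOLLOW(<G>) ⊇ FOLLOW(<A>) = {s}. Thus FOLLOW(<G>) = {$, s, u}.
FOLLOW(<B>): in <S>->u <S> <B> <G>, <B> is followed by <G> with FIRST {ε, s, u}; in <S>->u <S> <B> <G>, the suffix after <B> is nullable, so FOLLOW(<B>) ⊇ FOLLOW(<S>) = {$, s, u}. Thus FOLLOW(<B>) = {$, s, u}.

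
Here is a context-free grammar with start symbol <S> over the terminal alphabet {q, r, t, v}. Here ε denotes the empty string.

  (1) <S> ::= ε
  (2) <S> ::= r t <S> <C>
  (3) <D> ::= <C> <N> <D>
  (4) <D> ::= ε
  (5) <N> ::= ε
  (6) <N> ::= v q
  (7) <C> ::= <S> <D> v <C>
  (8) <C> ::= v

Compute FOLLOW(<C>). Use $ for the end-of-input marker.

FIRST(<S>) = {ε, r}
FIRST(<N>) = {ε, v}
FIRST(<D>) = {ε, r, v}  (via <C> <N> <D>)
FIRST(<C>) = {r, v}  (via <S> <D> v <C>)
FOLLOW(<S>) includes $ since <S> is the start symbol.
FOLLOW(<S>): in <S>::=r t <S> <C>, <S> is followed by <C> with FIRST {r, v}; in <C>::=<S> <D> v <C>, <S> is followed by <D> v <C> with FIRST {r, v}. Thus FOLLOW(<S>) = {$, r, v}.
FOLLOW(<D>): in <D>::=<C> <N> <D>, the suffix after <D> is empty (adds nothing new); in <C>::=<S> <D> v <C>, <D> is followed by v <C> with FIRST {v}. Thus FOLLOW(<D>) = {v}.
FOLLOW(<N>): in <D>::=<C> <N> <D>, <N> is followed by <D> with FIRST {ε, r, v}; in <D>::=<C> <N> <D>, the suffix after <N> is nullable, so FOLLOW(<N>) ⊇ FOLLOW(<D>) = {v}. Thus FOLLOW(<N>) = {r, v}.
FOLLOW(<C>): in <S>::=r t <S> <C>, the suffix after <C> is empty, so FOLLOW(<C>) ⊇ FOLLOW(<S>) = {$, r, v}; in <D>::=<C> <N> <D>, <C> is followed by <N> <D> with FIRST {ε, r, v}; in <D>::=<C> <N> <D>, the suffix after <C> is nullable, so FOLLOW(<C>) ⊇ FOLLOW(<D>) = {v}; in <C>::=<S> <D> v <C>, the suffix after <C> is empty (adds nothing new). Thus FOLLOW(<C>) = {$, r, v}.

{$, r, v}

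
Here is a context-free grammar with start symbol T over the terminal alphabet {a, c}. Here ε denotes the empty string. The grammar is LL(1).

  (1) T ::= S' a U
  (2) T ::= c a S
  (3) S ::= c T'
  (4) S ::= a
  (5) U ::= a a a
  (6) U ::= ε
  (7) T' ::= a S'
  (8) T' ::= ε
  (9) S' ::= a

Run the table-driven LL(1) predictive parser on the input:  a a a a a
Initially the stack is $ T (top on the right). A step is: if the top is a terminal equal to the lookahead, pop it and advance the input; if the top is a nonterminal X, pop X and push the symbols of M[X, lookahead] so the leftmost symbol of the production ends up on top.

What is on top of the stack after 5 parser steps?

a

step 1: stack=$ T  input=a a a a a $  — expand T ::= S' a U
step 2: stack=$ U a S'  input=a a a a a $  — expand S' ::= a
step 3: stack=$ U a a  input=a a a a a $  — match a
step 4: stack=$ U a  input=a a a a $  — match a
step 5: stack=$ U  input=a a a $  — expand U ::= a a a
Stack after step 5: $ a a a (top = a).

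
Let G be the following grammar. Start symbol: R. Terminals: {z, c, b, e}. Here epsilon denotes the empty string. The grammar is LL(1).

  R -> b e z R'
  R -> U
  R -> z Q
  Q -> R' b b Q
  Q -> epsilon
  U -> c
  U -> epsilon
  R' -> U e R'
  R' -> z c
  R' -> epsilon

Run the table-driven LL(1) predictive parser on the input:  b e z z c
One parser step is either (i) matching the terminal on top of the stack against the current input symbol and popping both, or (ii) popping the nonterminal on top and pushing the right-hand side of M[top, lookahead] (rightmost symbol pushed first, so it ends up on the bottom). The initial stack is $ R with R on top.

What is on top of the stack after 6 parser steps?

step 1: stack=$ R  input=b e z z c $  — expand R -> b e z R'
step 2: stack=$ R' z e b  input=b e z z c $  — match b
step 3: stack=$ R' z e  input=e z z c $  — match e
step 4: stack=$ R' z  input=z z c $  — match z
step 5: stack=$ R'  input=z c $  — expand R' -> z c
step 6: stack=$ c z  input=z c $  — match z
Stack after step 6: $ c (top = c).

c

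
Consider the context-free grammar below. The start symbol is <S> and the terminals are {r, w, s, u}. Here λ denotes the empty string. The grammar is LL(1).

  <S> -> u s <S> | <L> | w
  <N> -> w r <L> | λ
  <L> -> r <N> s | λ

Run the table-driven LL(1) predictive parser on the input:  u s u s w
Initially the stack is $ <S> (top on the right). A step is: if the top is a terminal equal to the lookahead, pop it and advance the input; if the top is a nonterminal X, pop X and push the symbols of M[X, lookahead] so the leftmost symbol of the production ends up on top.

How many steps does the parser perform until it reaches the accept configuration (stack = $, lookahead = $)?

     Stack      Input        Action
  1  $ <S>      u s u s w $  expand <S> -> u s <S>
  2  $ <S> s u  u s u s w $  match u
  3  $ <S> s    s u s w $    match s
  4  $ <S>      u s w $      expand <S> -> u s <S>
  5  $ <S> s u  u s w $      match u
  6  $ <S> s    s w $        match s
  7  $ <S>      w $          expand <S> -> w
  8  $ w        w $          match w
Accept reached after 8 steps.

8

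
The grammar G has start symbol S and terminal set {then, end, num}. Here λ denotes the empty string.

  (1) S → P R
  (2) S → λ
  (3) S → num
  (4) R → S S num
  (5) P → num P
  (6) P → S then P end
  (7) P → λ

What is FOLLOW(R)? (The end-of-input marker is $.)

FIRST(S): from S→P R we get {num, then}; from S→λ we get {λ}; from S→num we get {num}. So FIRST(S) = {λ, num, then}.
FIRST(R): from R→S S num we get {num, then}. So FIRST(R) = {num, then}.
FIRST(P): from P→num P we get {num}; from P→S then P end we get {num, then}; from P→λ we get {λ}. So FIRST(P) = {λ, num, then}.
FOLLOW(S) includes $ since S is the start symbol.
FOLLOW(S): in R→S S num (occurrence 1), S is followed by S num with FIRST {num, then}; in R→S S num (occurrence 2), S is followed by num with FIRST {num}; in P→S then P end, S is followed by then P end with FIRST {then}. Thus FOLLOW(S) = {$, num, then}.
FOLLOW(R): in S→P R, the suffix after R is empty, so FOLLOW(R) ⊇ FOLLOW(S) = {$, num, then}. Thus FOLLOW(R) = {$, num, then}.
FOLLOW(P): in S→P R, P is followed by R with FIRST {num, then}; in P→num P, the suffix after P is empty (adds nothing new); in P→S then P end, P is followed by end with FIRST {end}. Thus FOLLOW(P) = {end, num, then}.

{$, num, then}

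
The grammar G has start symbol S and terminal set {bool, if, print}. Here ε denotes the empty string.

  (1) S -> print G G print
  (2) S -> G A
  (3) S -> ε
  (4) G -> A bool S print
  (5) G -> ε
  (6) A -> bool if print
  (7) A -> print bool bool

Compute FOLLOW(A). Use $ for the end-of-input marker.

{$, bool, print}

FIRST(A): from A->bool if print we get {bool}; from A->print bool bool we get {print}. So FIRST(A) = {bool, print}.
FIRST(G): from G->A bool S print we get {bool, print}; from G->ε we get {ε}. So FIRST(G) = {ε, bool, print}.
FIRST(S): from S->print G G print we get {print}; from S->G A we get {bool, print}; from S->ε we get {ε}. So FIRST(S) = {ε, bool, print}.
FOLLOW(S) includes $ since S is the start symbol.
FOLLOW(S): in G->A bool S print, S is followed by print with FIRST {print}. Thus FOLLOW(S) = {$, print}.
FOLLOW(G): in S->print G G print (occurrence 1), G is followed by G print with FIRST {bool, print}; in S->print G G print (occurrence 2), G is followed by print with FIRST {print}; in S->G A, G is followed by A with FIRST {bool, print}. Thus FOLLOW(G) = {bool, print}.
FOLLOW(A): in S->G A, the suffix after A is empty, so FOLLOW(A) ⊇ FOLLOW(S) = {$, print}; in G->A bool S print, A is followed by bool S print with FIRST {bool}. Thus FOLLOW(A) = {$, bool, print}.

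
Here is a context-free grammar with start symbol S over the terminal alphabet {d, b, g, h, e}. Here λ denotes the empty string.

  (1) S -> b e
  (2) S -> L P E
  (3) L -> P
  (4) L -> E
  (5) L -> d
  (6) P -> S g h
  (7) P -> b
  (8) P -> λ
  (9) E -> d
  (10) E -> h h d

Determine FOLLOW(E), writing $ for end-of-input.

FIRST(E): from E->d we get {d}; from E->h h d we get {h}. So FIRST(E) = {d, h}.
FIRST(S): from S->b e we get {b}; from S->L P E we get {b, d, h}. So FIRST(S) = {b, d, h}.
FIRST(P): from P->S g h we get {b, d, h}; from P->b we get {b}; from P->λ we get {λ}. So FIRST(P) = {λ, b, d, h}.
FIRST(L): from L->P we get {λ, b, d, h}; from L->E we get {d, h}; from L->d we get {d}. So FIRST(L) = {λ, b, d, h}.
FOLLOW(S) includes $ since S is the start symbol.
FOLLOW(S): in P->S g h, S is followed by g h with FIRST {g}. Thus FOLLOW(S) = {$, g}.
FOLLOW(L): in S->L P E, L is followed by P E with FIRST {b, d, h}. Thus FOLLOW(L) = {b, d, h}.
FOLLOW(P): in S->L P E, P is followed by E with FIRST {d, h}; in L->P, the suffix after P is empty, so FOLLOW(P) ⊇ FOLLOW(L) = {b, d, h}. Thus FOLLOW(P) = {b, d, h}.
FOLLOW(E): in S->L P E, the suffix after E is empty, so FOLLOW(E) ⊇ FOLLOW(S) = {$, g}; in L->E, the suffix after E is empty, so FOLLOW(E) ⊇ FOLLOW(L) = {b, d, h}. Thus FOLLOW(E) = {$, b, d, g, h}.

{$, b, d, g, h}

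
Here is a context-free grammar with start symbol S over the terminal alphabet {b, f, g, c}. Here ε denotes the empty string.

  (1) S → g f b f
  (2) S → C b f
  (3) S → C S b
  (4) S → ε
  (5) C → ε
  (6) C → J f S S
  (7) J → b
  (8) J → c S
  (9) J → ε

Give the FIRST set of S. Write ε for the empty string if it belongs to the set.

{ε, b, c, f, g}

FIRST(J): from J→b we get {b}; from J→c S we get {c}; from J→ε we get {ε}. So FIRST(J) = {ε, b, c}.
FIRST(C): from C→ε we get {ε}; from C→J f S S we get {b, c, f}. So FIRST(C) = {ε, b, c, f}.
FIRST(S): from S→g f b f we get {g}; from S→C b f we get {b, c, f}; from S→C S b we get {b, c, f, g}; from S→ε we get {ε}. So FIRST(S) = {ε, b, c, f, g}.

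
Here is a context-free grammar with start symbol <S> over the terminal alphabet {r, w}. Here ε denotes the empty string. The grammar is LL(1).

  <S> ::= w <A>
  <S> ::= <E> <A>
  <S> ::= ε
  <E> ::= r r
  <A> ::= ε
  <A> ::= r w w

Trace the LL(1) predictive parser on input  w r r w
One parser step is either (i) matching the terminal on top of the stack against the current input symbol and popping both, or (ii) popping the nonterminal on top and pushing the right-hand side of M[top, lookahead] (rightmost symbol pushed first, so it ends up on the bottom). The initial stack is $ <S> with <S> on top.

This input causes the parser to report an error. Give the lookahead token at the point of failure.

step 1: stack=$ <S>  input=w r r w $  — expand <S> ::= w <A>
step 2: stack=$ <A> w  input=w r r w $  — match w
step 3: stack=$ <A>  input=r r w $  — expand <A> ::= r w w
step 4: stack=$ w w r  input=r r w $  — match r
step 5: stack=$ w w  input=r w $  — error: top is terminal w but lookahead is r

r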